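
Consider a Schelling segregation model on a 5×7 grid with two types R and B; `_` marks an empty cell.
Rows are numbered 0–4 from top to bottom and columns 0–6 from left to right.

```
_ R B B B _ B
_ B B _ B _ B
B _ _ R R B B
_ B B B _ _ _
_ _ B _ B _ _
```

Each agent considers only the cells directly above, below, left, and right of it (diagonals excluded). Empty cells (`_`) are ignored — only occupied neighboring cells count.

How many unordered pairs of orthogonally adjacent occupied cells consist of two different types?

5

Scan each occupied cell's neighbors to the right and below so each pair is counted once.
From row 0: 2 unlike of 7 pairs (running 2/7).
From row 1: 1 unlike of 3 pairs (running 3/10).
From row 2: 2 unlike of 4 pairs (running 5/14).
From row 3: 0 unlike of 3 pairs (running 5/17).
Total adjacent occupied pairs: 17; unlike-type pairs: 5.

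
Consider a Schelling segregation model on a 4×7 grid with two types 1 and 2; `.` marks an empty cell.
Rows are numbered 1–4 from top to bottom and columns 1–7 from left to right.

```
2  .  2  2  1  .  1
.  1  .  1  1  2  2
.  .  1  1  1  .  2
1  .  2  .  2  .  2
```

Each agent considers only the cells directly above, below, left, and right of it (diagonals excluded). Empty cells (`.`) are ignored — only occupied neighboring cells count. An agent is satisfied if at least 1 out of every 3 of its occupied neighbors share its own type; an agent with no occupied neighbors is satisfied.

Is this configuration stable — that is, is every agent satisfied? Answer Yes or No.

(1,1)2 0/0 ok
(1,3)2 1/1 ok
(1,4)2 1/3 ok
(1,5)1 1/2 ok
(1,7)1 0/1 unhappy
(2,2)1 0/0 ok
(2,4)1 2/3 ok
(2,5)1 3/4 ok
(2,6)2 1/2 ok
(2,7)2 2/3 ok
(3,3)1 1/2 ok
(3,4)1 3/3 ok
(3,5)1 2/3 ok
(3,7)2 2/2 ok
(4,1)1 0/0 ok
(4,3)2 0/1 unhappy
(4,5)2 0/1 unhappy
(4,7)2 1/1 ok
For instance (1,7) has only 0/1 same-type neighbors, below 1/3.

No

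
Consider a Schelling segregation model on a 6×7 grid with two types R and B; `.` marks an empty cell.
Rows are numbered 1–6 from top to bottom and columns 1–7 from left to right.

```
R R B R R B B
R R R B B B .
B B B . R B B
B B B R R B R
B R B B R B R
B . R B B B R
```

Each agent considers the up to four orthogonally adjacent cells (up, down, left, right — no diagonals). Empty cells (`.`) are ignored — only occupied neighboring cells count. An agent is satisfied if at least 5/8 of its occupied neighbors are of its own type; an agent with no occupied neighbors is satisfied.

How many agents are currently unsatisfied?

18

Row 1: (1,1)R 2/2 ok · (1,2)R 2/3 ok · (1,3)B 0/3 unhappy · (1,4)R 1/3 unhappy · (1,5)R 1/3 unhappy · (1,6)B 2/3 ok · (1,7)B 1/1 ok
Row 2: (2,1)R 2/3 ok · (2,2)R 3/4 ok · (2,3)R 1/4 unhappy · (2,4)B 1/3 unhappy · (2,5)B 2/4 unhappy · (2,6)B 3/3 ok
Row 3: (3,1)B 2/3 ok · (3,2)B 3/4 ok · (3,3)B 2/3 ok · (3,5)R 1/3 unhappy · (3,6)B 3/4 ok · (3,7)B 1/2 unhappy
Row 4: (4,1)B 3/3 ok · (4,2)B 3/4 ok · (4,3)B 3/4 ok · (4,4)R 1/3 unhappy · (4,5)R 3/4 ok · (4,6)B 2/4 unhappy · (4,7)R 1/3 unhappy
Row 5: (5,1)B 2/3 ok · (5,2)R 0/3 unhappy · (5,3)B 2/4 unhappy · (5,4)B 2/4 unhappy · (5,5)R 1/4 unhappy · (5,6)B 2/4 unhappy · (5,7)R 2/3 ok
Row 6: (6,1)B 1/1 ok · (6,3)R 0/2 unhappy · (6,4)B 2/3 ok · (6,5)B 2/3 ok · (6,6)B 2/3 ok · (6,7)R 1/2 unhappy
Unsatisfied: (1,3), (1,4), (1,5), (2,3), (2,4), (2,5), (3,5), (3,7), (4,4), (4,6), (4,7), (5,2), (5,3), (5,4), (5,5), (5,6), (6,3), (6,7) — 18 in total.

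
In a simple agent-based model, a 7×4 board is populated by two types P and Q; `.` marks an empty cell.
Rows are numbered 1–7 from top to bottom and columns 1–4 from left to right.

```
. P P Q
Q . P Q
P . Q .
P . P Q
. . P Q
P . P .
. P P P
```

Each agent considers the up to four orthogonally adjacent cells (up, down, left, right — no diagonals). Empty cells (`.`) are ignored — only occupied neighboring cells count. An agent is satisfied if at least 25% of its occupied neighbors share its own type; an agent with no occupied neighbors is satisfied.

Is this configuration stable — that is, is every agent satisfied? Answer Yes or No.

(1,2)P 1/1 ok
(1,3)P 2/3 ok
(1,4)Q 1/2 ok
(2,1)Q 0/1 unhappy
(2,3)P 1/3 ok
(2,4)Q 1/2 ok
(3,1)P 1/2 ok
(3,3)Q 0/2 unhappy
(4,1)P 1/1 ok
(4,3)P 1/3 ok
(4,4)Q 1/2 ok
(5,3)P 2/3 ok
(5,4)Q 1/2 ok
(6,1)P 0/0 ok
(6,3)P 2/2 ok
(7,2)P 1/1 ok
(7,3)P 3/3 ok
(7,4)P 1/1 ok
For instance (2,1) has only 0/1 same-type neighbors, below 1/4.

No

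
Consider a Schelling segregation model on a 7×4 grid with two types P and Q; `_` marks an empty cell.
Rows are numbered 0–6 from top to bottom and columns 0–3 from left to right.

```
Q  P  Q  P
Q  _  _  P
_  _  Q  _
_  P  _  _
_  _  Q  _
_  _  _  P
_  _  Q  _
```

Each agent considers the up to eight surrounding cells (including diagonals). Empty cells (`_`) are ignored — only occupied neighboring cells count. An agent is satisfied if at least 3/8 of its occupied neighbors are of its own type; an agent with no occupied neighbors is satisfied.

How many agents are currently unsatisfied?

Row 0: (0,0)Q 1/2 ok · (0,1)P 0/3 unhappy · (0,2)Q 0/3 unhappy · (0,3)P 1/2 ok
Row 1: (1,0)Q 1/2 ok · (1,3)P 1/3 unhappy
Row 2: (2,2)Q 0/2 unhappy
Row 3: (3,1)P 0/2 unhappy
Row 4: (4,2)Q 0/2 unhappy
Row 5: (5,3)P 0/2 unhappy
Row 6: (6,2)Q 0/1 unhappy
Unsatisfied: (0,1), (0,2), (1,3), (2,2), (3,1), (4,2), (5,3), (6,2) — 8 in total.

8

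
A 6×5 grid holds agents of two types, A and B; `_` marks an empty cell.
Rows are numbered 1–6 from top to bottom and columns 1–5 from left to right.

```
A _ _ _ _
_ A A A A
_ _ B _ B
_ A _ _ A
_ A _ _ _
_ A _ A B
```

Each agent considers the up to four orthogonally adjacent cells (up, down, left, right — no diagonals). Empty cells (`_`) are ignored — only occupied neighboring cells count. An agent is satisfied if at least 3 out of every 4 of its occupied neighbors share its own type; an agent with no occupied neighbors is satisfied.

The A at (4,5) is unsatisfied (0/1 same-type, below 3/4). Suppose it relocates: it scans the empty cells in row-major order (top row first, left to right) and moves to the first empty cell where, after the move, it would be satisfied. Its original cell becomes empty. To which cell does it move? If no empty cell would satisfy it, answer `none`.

(1,2)

Vacating (4,5). Empty cells in order:
  (1,2): 2/2 same-type → satisfied — stop here.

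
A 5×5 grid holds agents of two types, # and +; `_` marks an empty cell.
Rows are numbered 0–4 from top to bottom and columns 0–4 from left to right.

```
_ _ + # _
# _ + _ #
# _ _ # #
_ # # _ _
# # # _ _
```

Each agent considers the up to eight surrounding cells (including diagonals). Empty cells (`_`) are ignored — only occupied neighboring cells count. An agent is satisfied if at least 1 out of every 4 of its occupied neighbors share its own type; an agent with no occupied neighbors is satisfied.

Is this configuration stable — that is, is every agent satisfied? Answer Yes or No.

Yes

Row 0: (0,2)+ 1/2 satisfied · (0,3)# 1/3 satisfied
Row 1: (1,0)# 1/1 satisfied · (1,2)+ 1/3 satisfied · (1,4)# 3/3 satisfied
Row 2: (2,0)# 2/2 satisfied · (2,3)# 3/4 satisfied · (2,4)# 2/2 satisfied
Row 3: (3,1)# 5/5 satisfied · (3,2)# 4/4 satisfied
Row 4: (4,0)# 2/2 satisfied · (4,1)# 4/4 satisfied · (4,2)# 3/3 satisfied
All meet the threshold, so the configuration is stable.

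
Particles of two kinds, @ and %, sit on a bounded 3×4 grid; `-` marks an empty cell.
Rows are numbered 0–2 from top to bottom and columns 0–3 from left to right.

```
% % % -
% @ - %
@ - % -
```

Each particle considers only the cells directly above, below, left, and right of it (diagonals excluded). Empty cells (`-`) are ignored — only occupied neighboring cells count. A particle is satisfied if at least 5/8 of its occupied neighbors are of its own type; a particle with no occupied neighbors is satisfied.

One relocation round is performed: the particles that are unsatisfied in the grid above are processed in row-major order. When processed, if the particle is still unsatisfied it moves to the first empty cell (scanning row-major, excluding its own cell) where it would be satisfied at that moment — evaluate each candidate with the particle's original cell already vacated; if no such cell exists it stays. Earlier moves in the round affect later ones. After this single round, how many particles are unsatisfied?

Initially unsatisfied (in order): (1,0), (1,1), (2,0).
  (1,0) → (0,3).
  (1,1): no empty cell satisfies it; stays.
  (2,0): now satisfied by earlier moves; stays.
Resulting grid:
% % % %
- @ - %
@ - % -
Unsatisfied now: (1,1).

1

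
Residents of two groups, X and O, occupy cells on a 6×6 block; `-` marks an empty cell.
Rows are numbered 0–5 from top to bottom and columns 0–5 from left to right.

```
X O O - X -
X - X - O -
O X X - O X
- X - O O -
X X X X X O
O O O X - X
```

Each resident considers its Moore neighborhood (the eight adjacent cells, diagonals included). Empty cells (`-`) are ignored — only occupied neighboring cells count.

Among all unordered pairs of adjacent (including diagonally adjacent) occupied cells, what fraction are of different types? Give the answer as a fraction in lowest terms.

Scan each occupied cell's neighbors to the right and below (and the two forward diagonals) so each pair is counted once.
Row 0: X(0,0)–O(0,1)≠ X(0,0)–X(1,0)= O(0,1)–O(0,2)= O(0,1)–X(1,2)≠ O(0,1)–X(1,0)≠ O(0,2)–X(1,2)≠ X(0,4)–O(1,4)≠  → 5/7 unlike.
Row 1: X(1,0)–O(2,0)≠ X(1,0)–X(2,1)= X(1,2)–X(2,2)= X(1,2)–X(2,1)= O(1,4)–O(2,4)= O(1,4)–X(2,5)≠  → 2/6 unlike.
Row 2: O(2,0)–X(2,1)≠ O(2,0)–X(3,1)≠ X(2,1)–X(2,2)= X(2,1)–X(3,1)= X(2,2)–O(3,3)≠ X(2,2)–X(3,1)= O(2,4)–X(2,5)≠ O(2,4)–O(3,4)= O(2,4)–O(3,3)= X(2,5)–O(3,4)≠  → 5/10 unlike.
Row 3: X(3,1)–X(4,1)= X(3,1)–X(4,2)= X(3,1)–X(4,0)= O(3,3)–O(3,4)= O(3,3)–X(4,3)≠ O(3,3)–X(4,4)≠ O(3,3)–X(4,2)≠ O(3,4)–X(4,4)≠ O(3,4)–O(4,5)= O(3,4)–X(4,3)≠  → 5/10 unlike.
Row 4: X(4,0)–X(4,1)= X(4,0)–O(5,0)≠ X(4,0)–O(5,1)≠ X(4,1)–X(4,2)= X(4,1)–O(5,1)≠ X(4,1)–O(5,2)≠ X(4,1)–O(5,0)≠ X(4,2)–X(4,3)= X(4,2)–O(5,2)≠ X(4,2)–X(5,3)= X(4,2)–O(5,1)≠ X(4,3)–X(4,4)= X(4,3)–X(5,3)= X(4,3)–O(5,2)≠ X(4,4)–O(4,5)≠ X(4,4)–X(5,5)= X(4,4)–X(5,3)= O(4,5)–X(5,5)≠  → 10/18 unlike.
Row 5: O(5,0)–O(5,1)= O(5,1)–O(5,2)= O(5,2)–X(5,3)≠  → 1/3 unlike.
Total adjacent occupied pairs: 54; unlike-type pairs: 28.
28/54 reduces to 14/27.

14/27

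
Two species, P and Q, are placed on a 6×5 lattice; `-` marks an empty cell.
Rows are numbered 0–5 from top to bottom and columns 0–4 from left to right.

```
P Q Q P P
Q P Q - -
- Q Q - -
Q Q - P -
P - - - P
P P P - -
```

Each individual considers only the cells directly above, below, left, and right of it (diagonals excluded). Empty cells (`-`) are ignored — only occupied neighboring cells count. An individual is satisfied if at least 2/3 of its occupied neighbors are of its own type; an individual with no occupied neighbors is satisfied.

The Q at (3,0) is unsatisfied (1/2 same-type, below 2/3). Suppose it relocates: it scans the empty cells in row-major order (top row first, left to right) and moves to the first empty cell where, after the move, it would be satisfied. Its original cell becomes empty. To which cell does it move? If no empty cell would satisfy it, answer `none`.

(2,0)

Vacating (3,0). Empty cells in order:
  (1,3): 1/2 same-type → still unsatisfied.
  (1,4): 0/1 same-type → still unsatisfied.
  (2,0): 2/2 same-type → satisfied — stop here.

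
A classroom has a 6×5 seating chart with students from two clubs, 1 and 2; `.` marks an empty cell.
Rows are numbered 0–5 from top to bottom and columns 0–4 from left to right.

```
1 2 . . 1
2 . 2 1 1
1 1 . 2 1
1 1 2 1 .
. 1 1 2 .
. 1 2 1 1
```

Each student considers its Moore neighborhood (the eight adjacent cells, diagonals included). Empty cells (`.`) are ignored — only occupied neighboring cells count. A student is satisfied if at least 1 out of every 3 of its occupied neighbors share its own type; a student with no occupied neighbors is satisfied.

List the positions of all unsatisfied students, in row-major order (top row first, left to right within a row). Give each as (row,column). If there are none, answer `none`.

(0,0)1 0/2 not
(0,1)2 2/3 satisfied
(0,4)1 2/2 satisfied
(1,0)2 1/4 not
(1,2)2 2/4 satisfied
(1,3)1 3/5 satisfied
(1,4)1 3/4 satisfied
(2,0)1 3/4 satisfied
(2,1)1 3/6 satisfied
(2,3)2 2/6 satisfied
(2,4)1 3/4 satisfied
(3,0)1 4/4 satisfied
(3,1)1 5/6 satisfied
(3,2)2 2/7 not
(3,3)1 2/5 satisfied
(4,1)1 4/6 satisfied
(4,2)1 5/8 satisfied
(4,3)2 2/6 satisfied
(5,1)1 2/3 satisfied
(5,2)2 1/5 not
(5,3)1 2/4 satisfied
(5,4)1 1/2 satisfied

(0,0), (1,0), (3,2), (5,2)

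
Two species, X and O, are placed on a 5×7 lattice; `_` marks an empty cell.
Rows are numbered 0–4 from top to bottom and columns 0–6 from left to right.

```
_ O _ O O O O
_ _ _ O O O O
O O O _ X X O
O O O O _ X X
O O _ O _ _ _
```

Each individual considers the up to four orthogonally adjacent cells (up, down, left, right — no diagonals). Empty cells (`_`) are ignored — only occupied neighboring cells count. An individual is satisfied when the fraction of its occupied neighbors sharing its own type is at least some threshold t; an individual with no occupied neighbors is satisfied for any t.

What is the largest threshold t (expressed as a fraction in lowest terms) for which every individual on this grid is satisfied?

Row 0: (0,1)O — no occupied neighbors · (0,3)O 2/2 · (0,4)O 3/3 · (0,5)O 3/3 · (0,6)O 2/2
Row 1: (1,3)O 2/2 · (1,4)O 3/4 · (1,5)O 3/4 · (1,6)O 3/3
Row 2: (2,0)O 2/2 · (2,1)O 3/3 · (2,2)O 2/2 · (2,4)X 1/2 · (2,5)X 2/4 · (2,6)O 1/3
Row 3: (3,0)O 3/3 · (3,1)O 4/4 · (3,2)O 3/3 · (3,3)O 2/2 · (3,5)X 2/2 · (3,6)X 1/2
Row 4: (4,0)O 2/2 · (4,1)O 2/2 · (4,3)O 1/1
The smallest same-type fraction is 1/3 at (2,6), which reduces to 1/3. Any threshold above that leaves this individual unsatisfied.

1/3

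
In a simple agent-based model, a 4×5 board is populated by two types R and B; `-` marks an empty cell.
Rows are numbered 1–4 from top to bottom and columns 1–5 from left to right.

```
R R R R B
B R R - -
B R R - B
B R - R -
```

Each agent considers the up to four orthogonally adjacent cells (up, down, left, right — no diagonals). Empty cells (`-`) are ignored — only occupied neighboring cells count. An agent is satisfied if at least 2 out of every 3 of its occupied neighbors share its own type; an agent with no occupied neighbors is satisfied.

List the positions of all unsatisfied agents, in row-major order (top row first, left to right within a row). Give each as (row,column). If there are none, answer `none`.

Row 1: (1,1)R 1/2 not · (1,2)R 3/3 satisfied · (1,3)R 3/3 satisfied · (1,4)R 1/2 not · (1,5)B 0/1 not
Row 2: (2,1)B 1/3 not · (2,2)R 3/4 satisfied · (2,3)R 3/3 satisfied
Row 3: (3,1)B 2/3 satisfied · (3,2)R 3/4 satisfied · (3,3)R 2/2 satisfied · (3,5)B 0/0 satisfied
Row 4: (4,1)B 1/2 not · (4,2)R 1/2 not · (4,4)R 0/0 satisfied

(1,1), (1,4), (1,5), (2,1), (4,1), (4,2)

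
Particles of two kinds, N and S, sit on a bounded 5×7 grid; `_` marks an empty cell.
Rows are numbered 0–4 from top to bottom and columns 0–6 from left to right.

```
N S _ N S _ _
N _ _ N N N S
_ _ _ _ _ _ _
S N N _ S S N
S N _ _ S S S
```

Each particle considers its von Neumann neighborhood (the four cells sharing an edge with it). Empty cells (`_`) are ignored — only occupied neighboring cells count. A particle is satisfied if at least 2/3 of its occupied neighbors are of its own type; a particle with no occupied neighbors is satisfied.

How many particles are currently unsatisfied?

11

(0,0)N 1/2 unhappy
(0,1)S 0/1 unhappy
(0,3)N 1/2 unhappy
(0,4)S 0/2 unhappy
(1,0)N 1/1 ok
(1,3)N 2/2 ok
(1,4)N 2/3 ok
(1,5)N 1/2 unhappy
(1,6)S 0/1 unhappy
(3,0)S 1/2 unhappy
(3,1)N 2/3 ok
(3,2)N 1/1 ok
(3,4)S 2/2 ok
(3,5)S 2/3 ok
(3,6)N 0/2 unhappy
(4,0)S 1/2 unhappy
(4,1)N 1/2 unhappy
(4,4)S 2/2 ok
(4,5)S 3/3 ok
(4,6)S 1/2 unhappy
Unsatisfied: (0,0), (0,1), (0,3), (0,4), (1,5), (1,6), (3,0), (3,6), (4,0), (4,1), (4,6) — 11 in total.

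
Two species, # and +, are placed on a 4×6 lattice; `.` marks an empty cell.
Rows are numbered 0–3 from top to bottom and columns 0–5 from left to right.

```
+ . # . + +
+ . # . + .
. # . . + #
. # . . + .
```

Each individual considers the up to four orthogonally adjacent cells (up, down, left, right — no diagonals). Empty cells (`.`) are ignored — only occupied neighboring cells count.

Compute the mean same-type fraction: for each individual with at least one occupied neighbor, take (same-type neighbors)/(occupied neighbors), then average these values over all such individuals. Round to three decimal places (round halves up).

0.889

Row 0: (0,0)+ 1/1 · (0,2)# 1/1 · (0,4)+ 2/2 · (0,5)+ 1/1
Row 1: (1,0)+ 1/1 · (1,2)# 1/1 · (1,4)+ 2/2
Row 2: (2,1)# 1/1 · (2,4)+ 2/3 · (2,5)# 0/1
Row 3: (3,1)# 1/1 · (3,4)+ 1/1
Sum over 12 individuals: 1/1 + 1/1 + 2/2 + 1/1 + 1/1 + 1/1 + 2/2 + 1/1 + 2/3 + 0/1 + 1/1 + 1/1 = 32/3; mean = 32/3 ÷ 12 = 8/9 = 0.888888… → 0.889.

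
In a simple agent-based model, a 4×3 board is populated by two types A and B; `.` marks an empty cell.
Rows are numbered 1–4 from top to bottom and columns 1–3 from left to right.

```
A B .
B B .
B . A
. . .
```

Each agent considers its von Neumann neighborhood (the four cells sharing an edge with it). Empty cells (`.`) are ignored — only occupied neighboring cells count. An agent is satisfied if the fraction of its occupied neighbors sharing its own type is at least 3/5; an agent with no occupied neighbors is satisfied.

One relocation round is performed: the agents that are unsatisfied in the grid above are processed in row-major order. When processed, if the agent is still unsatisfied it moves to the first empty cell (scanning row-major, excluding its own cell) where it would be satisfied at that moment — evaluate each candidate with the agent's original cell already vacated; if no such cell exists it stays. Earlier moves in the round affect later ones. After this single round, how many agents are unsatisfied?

0

Initially unsatisfied (in order): (1,1), (1,2).
  (1,1) → (4,2).
  (1,2): now satisfied by earlier moves; stays.
Resulting grid:
. B .
B B .
B . A
. A .
All satisfied now.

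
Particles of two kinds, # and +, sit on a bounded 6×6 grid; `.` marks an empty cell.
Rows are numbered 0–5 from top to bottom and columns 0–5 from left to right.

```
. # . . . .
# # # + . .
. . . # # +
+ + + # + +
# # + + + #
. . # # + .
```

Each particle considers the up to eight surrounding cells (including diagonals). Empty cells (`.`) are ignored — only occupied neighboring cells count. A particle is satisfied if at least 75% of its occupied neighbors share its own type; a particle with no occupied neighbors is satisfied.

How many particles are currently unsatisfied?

(0,1)# 3/3 ok
(1,0)# 2/2 ok
(1,1)# 3/3 ok
(1,2)# 3/4 ok
(1,3)+ 0/3 unhappy
(2,3)# 3/6 unhappy
(2,4)# 2/6 unhappy
(2,5)+ 2/3 unhappy
(3,0)+ 1/3 unhappy
(3,1)+ 3/5 unhappy
(3,2)+ 3/6 unhappy
(3,3)# 2/7 unhappy
(3,4)+ 4/8 unhappy
(3,5)+ 3/5 unhappy
(4,0)# 1/3 unhappy
(4,1)# 2/6 unhappy
(4,2)+ 3/7 unhappy
(4,3)+ 5/8 unhappy
(4,4)+ 4/7 unhappy
(4,5)# 0/4 unhappy
(5,2)# 2/4 unhappy
(5,3)# 1/5 unhappy
(5,4)+ 2/4 unhappy
Unsatisfied: (1,3), (2,3), (2,4), (2,5), (3,0), (3,1), (3,2), (3,3), (3,4), (3,5), (4,0), (4,1), (4,2), (4,3), (4,4), (4,5), (5,2), (5,3), (5,4) — 19 in total.

19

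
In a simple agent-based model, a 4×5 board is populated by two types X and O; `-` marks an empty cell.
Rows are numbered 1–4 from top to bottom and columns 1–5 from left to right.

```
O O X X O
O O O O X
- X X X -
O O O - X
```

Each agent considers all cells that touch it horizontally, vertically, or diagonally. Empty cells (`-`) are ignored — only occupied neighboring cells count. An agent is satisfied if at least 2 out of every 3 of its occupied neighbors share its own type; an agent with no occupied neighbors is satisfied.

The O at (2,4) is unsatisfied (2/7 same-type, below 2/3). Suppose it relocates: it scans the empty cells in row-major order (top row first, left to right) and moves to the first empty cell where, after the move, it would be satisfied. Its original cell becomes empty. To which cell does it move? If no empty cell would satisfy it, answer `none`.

Vacating (2,4). Empty cells in order:
  (3,1): 4/5 same-type → satisfied — stop here.

(3,1)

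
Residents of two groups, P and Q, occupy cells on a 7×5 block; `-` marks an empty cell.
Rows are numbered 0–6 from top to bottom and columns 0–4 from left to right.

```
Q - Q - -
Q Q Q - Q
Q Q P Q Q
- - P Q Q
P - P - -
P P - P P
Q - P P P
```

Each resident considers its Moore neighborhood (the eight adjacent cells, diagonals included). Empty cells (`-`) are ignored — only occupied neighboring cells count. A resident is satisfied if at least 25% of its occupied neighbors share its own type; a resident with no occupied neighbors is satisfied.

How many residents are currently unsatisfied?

2

Row 0: (0,0)Q 2/2 ✓ · (0,2)Q 2/2 ✓
Row 1: (1,0)Q 4/4 ✓ · (1,1)Q 6/7 ✓ · (1,2)Q 4/5 ✓ · (1,4)Q 2/2 ✓
Row 2: (2,0)Q 3/3 ✓ · (2,1)Q 4/6 ✓ · (2,2)P 1/6 ✗ · (2,3)Q 5/7 ✓ · (2,4)Q 4/4 ✓
Row 3: (3,2)P 2/5 ✓ · (3,3)Q 3/6 ✓ · (3,4)Q 3/3 ✓
Row 4: (4,0)P 2/2 ✓ · (4,2)P 3/4 ✓
Row 5: (5,0)P 2/3 ✓ · (5,1)P 4/5 ✓ · (5,3)P 5/5 ✓ · (5,4)P 3/3 ✓
Row 6: (6,0)Q 0/2 ✗ · (6,2)P 3/3 ✓ · (6,3)P 4/4 ✓ · (6,4)P 3/3 ✓
Unsatisfied: (2,2), (6,0) — 2 in total.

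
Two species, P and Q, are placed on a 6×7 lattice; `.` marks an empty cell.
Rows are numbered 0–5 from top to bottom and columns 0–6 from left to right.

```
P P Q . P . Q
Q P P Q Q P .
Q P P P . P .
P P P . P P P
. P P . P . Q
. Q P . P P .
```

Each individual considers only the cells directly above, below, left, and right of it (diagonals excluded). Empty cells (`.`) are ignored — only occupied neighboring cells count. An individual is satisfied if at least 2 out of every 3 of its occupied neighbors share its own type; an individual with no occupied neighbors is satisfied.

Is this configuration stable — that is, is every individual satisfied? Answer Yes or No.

No

(0,0)P 1/2 not
(0,1)P 2/3 satisfied
(0,2)Q 0/2 not
(0,4)P 0/1 not
(0,6)Q 0/0 satisfied
(1,0)Q 1/3 not
(1,1)P 3/4 satisfied
(1,2)P 2/4 not
(1,3)Q 1/3 not
(1,4)Q 1/3 not
(1,5)P 1/2 not
(2,0)Q 1/3 not
(2,1)P 3/4 satisfied
(2,2)P 4/4 satisfied
(2,3)P 1/2 not
(2,5)P 2/2 satisfied
(3,0)P 1/2 not
(3,1)P 4/4 satisfied
(3,2)P 3/3 satisfied
(3,4)P 2/2 satisfied
(3,5)P 3/3 satisfied
(3,6)P 1/2 not
(4,1)P 2/3 satisfied
(4,2)P 3/3 satisfied
(4,4)P 2/2 satisfied
(4,6)Q 0/1 not
(5,1)Q 0/2 not
(5,2)P 1/2 not
(5,4)P 2/2 satisfied
(5,5)P 1/1 satisfied
For instance (0,0) has only 1/2 same-type neighbors, below 2/3.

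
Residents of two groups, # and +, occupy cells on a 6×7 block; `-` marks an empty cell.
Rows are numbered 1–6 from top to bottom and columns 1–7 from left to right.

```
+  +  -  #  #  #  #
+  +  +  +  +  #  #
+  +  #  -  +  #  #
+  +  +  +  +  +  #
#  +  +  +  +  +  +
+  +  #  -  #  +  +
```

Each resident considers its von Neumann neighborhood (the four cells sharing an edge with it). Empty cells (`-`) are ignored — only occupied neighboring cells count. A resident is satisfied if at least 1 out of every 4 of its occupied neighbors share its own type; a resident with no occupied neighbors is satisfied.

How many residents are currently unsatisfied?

4

(1,1)+ 2/2 ok
(1,2)+ 2/2 ok
(1,4)# 1/2 ok
(1,5)# 2/3 ok
(1,6)# 3/3 ok
(1,7)# 2/2 ok
(2,1)+ 3/3 ok
(2,2)+ 4/4 ok
(2,3)+ 2/3 ok
(2,4)+ 2/3 ok
(2,5)+ 2/4 ok
(2,6)# 3/4 ok
(2,7)# 3/3 ok
(3,1)+ 3/3 ok
(3,2)+ 3/4 ok
(3,3)# 0/3 unhappy
(3,5)+ 2/3 ok
(3,6)# 2/4 ok
(3,7)# 3/3 ok
(4,1)+ 2/3 ok
(4,2)+ 4/4 ok
(4,3)+ 3/4 ok
(4,4)+ 3/3 ok
(4,5)+ 4/4 ok
(4,6)+ 2/4 ok
(4,7)# 1/3 ok
(5,1)# 0/3 unhappy
(5,2)+ 3/4 ok
(5,3)+ 3/4 ok
(5,4)+ 3/3 ok
(5,5)+ 3/4 ok
(5,6)+ 4/4 ok
(5,7)+ 2/3 ok
(6,1)+ 1/2 ok
(6,2)+ 2/3 ok
(6,3)# 0/2 unhappy
(6,5)# 0/2 unhappy
(6,6)+ 2/3 ok
(6,7)+ 2/2 ok
Unsatisfied: (3,3), (5,1), (6,3), (6,5) — 4 in total.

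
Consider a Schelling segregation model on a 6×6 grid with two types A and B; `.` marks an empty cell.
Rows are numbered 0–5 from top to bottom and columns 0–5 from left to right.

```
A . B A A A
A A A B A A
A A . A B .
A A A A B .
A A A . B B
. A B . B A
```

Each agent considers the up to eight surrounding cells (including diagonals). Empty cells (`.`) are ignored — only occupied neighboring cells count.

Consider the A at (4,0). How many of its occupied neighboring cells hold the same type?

Occupied neighbors of (4,0): (3,0)=A, (3,1)=A, (4,1)=A, (5,1)=A.
Same type (A): 4 of 4.

4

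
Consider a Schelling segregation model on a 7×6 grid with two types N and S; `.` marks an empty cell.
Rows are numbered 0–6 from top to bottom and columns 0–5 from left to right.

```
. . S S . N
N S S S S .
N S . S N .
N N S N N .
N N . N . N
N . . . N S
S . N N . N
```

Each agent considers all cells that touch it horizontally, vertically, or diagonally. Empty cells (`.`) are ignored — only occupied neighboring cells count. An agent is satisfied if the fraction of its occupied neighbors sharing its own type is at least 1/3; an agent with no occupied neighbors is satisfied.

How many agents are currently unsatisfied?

Row 0: (0,2)S 4/4 ok · (0,3)S 4/4 ok · (0,5)N 0/1 unhappy
Row 1: (1,0)N 1/3 ok · (1,1)S 3/5 ok · (1,2)S 6/6 ok · (1,3)S 5/6 ok · (1,4)S 3/5 ok
Row 2: (2,0)N 3/5 ok · (2,1)S 3/7 ok · (2,3)S 4/7 ok · (2,4)N 2/5 ok
Row 3: (3,0)N 4/5 ok · (3,1)N 4/6 ok · (3,2)S 2/6 ok · (3,3)N 3/5 ok · (3,4)N 4/5 ok
Row 4: (4,0)N 4/4 ok · (4,1)N 4/5 ok · (4,3)N 3/4 ok · (4,5)N 2/3 ok
Row 5: (5,0)N 2/3 ok · (5,4)N 4/5 ok · (5,5)S 0/3 unhappy
Row 6: (6,0)S 0/1 unhappy · (6,2)N 1/1 ok · (6,3)N 2/2 ok · (6,5)N 1/2 ok
Unsatisfied: (0,5), (5,5), (6,0) — 3 in total.

3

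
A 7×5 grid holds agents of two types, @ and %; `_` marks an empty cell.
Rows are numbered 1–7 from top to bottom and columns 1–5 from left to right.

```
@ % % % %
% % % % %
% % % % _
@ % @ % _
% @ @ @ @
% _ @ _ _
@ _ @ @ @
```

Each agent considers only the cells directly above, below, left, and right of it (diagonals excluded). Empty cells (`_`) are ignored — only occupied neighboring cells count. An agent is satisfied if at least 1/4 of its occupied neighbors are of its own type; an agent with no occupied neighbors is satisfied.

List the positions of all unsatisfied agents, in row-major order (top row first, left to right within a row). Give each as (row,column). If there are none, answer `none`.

Row 1: (1,1)@ 0/2 not · (1,2)% 2/3 satisfied · (1,3)% 3/3 satisfied · (1,4)% 3/3 satisfied · (1,5)% 2/2 satisfied
Row 2: (2,1)% 2/3 satisfied · (2,2)% 4/4 satisfied · (2,3)% 4/4 satisfied · (2,4)% 4/4 satisfied · (2,5)% 2/2 satisfied
Row 3: (3,1)% 2/3 satisfied · (3,2)% 4/4 satisfied · (3,3)% 3/4 satisfied · (3,4)% 3/3 satisfied
Row 4: (4,1)@ 0/3 not · (4,2)% 1/4 satisfied · (4,3)@ 1/4 satisfied · (4,4)% 1/3 satisfied
Row 5: (5,1)% 1/3 satisfied · (5,2)@ 1/3 satisfied · (5,3)@ 4/4 satisfied · (5,4)@ 2/3 satisfied · (5,5)@ 1/1 satisfied
Row 6: (6,1)% 1/2 satisfied · (6,3)@ 2/2 satisfied
Row 7: (7,1)@ 0/1 not · (7,3)@ 2/2 satisfied · (7,4)@ 2/2 satisfied · (7,5)@ 1/1 satisfied

(1,1), (4,1), (7,1)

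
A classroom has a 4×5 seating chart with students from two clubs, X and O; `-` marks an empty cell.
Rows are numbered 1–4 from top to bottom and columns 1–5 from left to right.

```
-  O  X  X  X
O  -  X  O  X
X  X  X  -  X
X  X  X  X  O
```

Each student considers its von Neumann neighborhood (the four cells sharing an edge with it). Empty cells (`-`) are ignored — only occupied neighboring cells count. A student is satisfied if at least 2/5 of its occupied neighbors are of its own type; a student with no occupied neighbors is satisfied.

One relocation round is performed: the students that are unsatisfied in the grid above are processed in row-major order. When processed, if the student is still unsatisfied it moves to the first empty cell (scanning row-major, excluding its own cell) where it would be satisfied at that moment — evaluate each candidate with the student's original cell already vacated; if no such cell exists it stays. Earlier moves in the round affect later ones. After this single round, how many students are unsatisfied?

Initially unsatisfied (in order): (1,2), (2,1), (2,4), (4,5).
  (1,2) → (1,1).
  (2,1): now satisfied by earlier moves; stays.
  (2,4) → (1,2).
  (4,5) → (2,2).
Resulting grid:
O O X X X
O O X - X
X X X - X
X X X X -
All satisfied now.

0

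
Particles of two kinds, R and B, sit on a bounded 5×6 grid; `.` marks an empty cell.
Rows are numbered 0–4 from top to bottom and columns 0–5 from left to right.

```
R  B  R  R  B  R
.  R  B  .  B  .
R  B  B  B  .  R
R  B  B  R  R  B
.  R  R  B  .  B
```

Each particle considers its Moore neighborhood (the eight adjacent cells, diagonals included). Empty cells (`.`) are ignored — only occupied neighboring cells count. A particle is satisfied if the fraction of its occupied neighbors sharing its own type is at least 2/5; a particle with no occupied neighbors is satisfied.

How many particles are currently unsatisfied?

9

(0,0)R 1/2 ✓
(0,1)B 1/4 ✗
(0,2)R 2/4 ✓
(0,3)R 1/4 ✗
(0,4)B 1/3 ✗
(0,5)R 0/2 ✗
(1,1)R 3/7 ✓
(1,2)B 4/7 ✓
(1,4)B 2/5 ✓
(2,0)R 2/4 ✓
(2,1)B 4/7 ✓
(2,2)B 5/7 ✓
(2,3)B 4/6 ✓
(2,5)R 1/3 ✗
(3,0)R 2/4 ✓
(3,1)B 3/7 ✓
(3,2)B 5/8 ✓
(3,3)R 2/6 ✗
(3,4)R 2/6 ✗
(3,5)B 1/3 ✗
(4,1)R 2/4 ✓
(4,2)R 2/5 ✓
(4,3)B 1/4 ✗
(4,5)B 1/2 ✓
Unsatisfied: (0,1), (0,3), (0,4), (0,5), (2,5), (3,3), (3,4), (3,5), (4,3) — 9 in total.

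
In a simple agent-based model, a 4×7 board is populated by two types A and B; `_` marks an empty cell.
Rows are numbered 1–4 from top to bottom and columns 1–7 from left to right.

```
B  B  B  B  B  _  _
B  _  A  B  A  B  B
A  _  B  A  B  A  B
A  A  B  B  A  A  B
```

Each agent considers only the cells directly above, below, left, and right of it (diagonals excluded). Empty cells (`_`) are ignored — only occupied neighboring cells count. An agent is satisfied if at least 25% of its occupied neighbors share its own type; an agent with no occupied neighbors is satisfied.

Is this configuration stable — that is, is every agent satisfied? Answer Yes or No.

No

(1,1)B 2/2 ✓
(1,2)B 2/2 ✓
(1,3)B 2/3 ✓
(1,4)B 3/3 ✓
(1,5)B 1/2 ✓
(2,1)B 1/2 ✓
(2,3)A 0/3 ✗
(2,4)B 1/4 ✓
(2,5)A 0/4 ✗
(2,6)B 1/3 ✓
(2,7)B 2/2 ✓
(3,1)A 1/2 ✓
(3,3)B 1/3 ✓
(3,4)A 0/4 ✗
(3,5)B 0/4 ✗
(3,6)A 1/4 ✓
(3,7)B 2/3 ✓
(4,1)A 2/2 ✓
(4,2)A 1/2 ✓
(4,3)B 2/3 ✓
(4,4)B 1/3 ✓
(4,5)A 1/3 ✓
(4,6)A 2/3 ✓
(4,7)B 1/2 ✓
For instance (2,3) has only 0/3 same-type neighbors, below 1/4.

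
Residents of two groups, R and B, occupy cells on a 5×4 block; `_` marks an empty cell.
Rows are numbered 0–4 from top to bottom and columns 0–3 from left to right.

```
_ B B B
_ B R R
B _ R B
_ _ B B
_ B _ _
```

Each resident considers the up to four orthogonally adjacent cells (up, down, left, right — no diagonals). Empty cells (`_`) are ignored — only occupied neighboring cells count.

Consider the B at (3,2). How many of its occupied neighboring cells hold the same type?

1

Occupied neighbors of (3,2): (2,2)=R, (3,3)=B.
Same type (B): 1 of 2.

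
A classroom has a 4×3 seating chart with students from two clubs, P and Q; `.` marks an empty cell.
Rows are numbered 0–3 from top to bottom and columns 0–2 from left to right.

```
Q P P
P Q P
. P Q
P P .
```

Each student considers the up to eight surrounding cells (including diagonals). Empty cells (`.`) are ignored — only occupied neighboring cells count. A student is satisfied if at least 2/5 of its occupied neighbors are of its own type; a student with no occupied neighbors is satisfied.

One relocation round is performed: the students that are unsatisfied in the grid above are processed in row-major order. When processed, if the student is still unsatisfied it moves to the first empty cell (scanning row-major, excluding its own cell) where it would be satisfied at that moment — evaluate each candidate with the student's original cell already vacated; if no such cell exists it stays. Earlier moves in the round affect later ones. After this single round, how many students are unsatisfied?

3

Initially unsatisfied (in order): (0,0), (1,1), (2,2).
  (0,0): no empty cell satisfies it; stays.
  (1,1): no empty cell satisfies it; stays.
  (2,2): no empty cell satisfies it; stays.
Resulting grid:
Q P P
P Q P
. P Q
P P .
Unsatisfied now: (0,0), (1,1), (2,2).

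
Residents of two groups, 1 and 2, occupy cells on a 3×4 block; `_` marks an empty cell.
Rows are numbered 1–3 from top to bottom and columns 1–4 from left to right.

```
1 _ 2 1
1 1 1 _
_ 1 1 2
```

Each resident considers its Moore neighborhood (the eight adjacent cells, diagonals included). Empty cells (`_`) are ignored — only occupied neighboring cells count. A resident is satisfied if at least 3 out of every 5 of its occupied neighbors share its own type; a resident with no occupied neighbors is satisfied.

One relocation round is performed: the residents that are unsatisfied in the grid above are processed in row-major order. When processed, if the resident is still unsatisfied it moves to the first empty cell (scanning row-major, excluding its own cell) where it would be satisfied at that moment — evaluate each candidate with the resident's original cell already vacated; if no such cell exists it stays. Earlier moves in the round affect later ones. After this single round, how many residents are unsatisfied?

2

Initially unsatisfied (in order): (1,3), (1,4), (3,4).
  (1,3): no empty cell satisfies it; stays.
  (1,4) → (1,2).
  (3,4): no empty cell satisfies it; stays.
Resulting grid:
1 1 2 _
1 1 1 _
_ 1 1 2
Unsatisfied now: (1,3), (3,4).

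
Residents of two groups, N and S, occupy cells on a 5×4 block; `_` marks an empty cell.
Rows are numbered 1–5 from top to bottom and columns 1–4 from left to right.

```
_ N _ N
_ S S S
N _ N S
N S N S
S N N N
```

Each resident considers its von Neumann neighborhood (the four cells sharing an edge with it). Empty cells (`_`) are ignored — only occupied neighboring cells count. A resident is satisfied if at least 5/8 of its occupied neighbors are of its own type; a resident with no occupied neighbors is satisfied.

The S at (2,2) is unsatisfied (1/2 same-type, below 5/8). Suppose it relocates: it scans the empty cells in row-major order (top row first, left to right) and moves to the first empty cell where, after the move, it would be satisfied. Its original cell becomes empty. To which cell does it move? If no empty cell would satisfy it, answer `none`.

none

Vacating (2,2). Empty cells in order:
  (1,1): 0/1 same-type → still unsatisfied.
  (1,3): 1/3 same-type → still unsatisfied.
  (2,1): 0/1 same-type → still unsatisfied.
  (3,2): 1/3 same-type → still unsatisfied.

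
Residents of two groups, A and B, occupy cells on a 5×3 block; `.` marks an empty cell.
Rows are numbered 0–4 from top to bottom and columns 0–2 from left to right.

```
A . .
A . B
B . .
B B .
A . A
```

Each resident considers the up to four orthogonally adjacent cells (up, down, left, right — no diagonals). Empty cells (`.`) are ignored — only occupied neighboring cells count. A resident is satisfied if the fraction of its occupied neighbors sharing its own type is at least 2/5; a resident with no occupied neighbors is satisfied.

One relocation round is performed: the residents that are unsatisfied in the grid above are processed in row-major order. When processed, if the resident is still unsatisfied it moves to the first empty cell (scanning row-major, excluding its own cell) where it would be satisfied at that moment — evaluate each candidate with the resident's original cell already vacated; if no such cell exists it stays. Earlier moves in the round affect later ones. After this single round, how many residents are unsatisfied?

Initially unsatisfied (in order): (4,0).
  (4,0) → (0,1).
Resulting grid:
A A .
A . B
B . .
B B .
. . A
All satisfied now.

0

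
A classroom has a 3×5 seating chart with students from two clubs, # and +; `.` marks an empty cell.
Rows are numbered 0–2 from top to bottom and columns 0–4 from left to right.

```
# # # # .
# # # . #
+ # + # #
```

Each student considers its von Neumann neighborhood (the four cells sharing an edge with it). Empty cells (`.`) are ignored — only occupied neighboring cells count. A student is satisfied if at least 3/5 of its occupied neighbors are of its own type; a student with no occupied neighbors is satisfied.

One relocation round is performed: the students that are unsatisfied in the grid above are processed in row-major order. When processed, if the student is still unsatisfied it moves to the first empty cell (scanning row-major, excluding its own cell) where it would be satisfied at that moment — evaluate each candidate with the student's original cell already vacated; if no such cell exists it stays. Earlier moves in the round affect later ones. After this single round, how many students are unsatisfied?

2

Initially unsatisfied (in order): (2,0), (2,1), (2,2), (2,3).
  (2,0): no empty cell satisfies it; stays.
  (2,1) → (0,4).
  (2,2): no empty cell satisfies it; stays.
  (2,3) → (1,3).
Resulting grid:
# # # # #
# # # # #
+ . + . #
Unsatisfied now: (2,0), (2,2).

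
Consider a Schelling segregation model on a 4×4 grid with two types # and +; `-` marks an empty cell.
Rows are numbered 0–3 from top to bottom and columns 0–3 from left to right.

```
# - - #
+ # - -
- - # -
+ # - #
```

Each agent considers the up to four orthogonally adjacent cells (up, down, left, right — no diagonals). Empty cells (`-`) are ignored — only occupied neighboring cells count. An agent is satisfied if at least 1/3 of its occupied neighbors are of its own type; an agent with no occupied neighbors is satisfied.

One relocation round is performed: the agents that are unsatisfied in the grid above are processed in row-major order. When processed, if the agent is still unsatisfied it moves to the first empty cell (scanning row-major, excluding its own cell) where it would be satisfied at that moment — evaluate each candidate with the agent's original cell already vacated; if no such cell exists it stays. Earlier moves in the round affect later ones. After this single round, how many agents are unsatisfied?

Initially unsatisfied (in order): (0,0), (1,0), (1,1), (3,0), (3,1).
  (0,0) → (0,1).
  (1,0) → (2,0).
  (1,1): now satisfied by earlier moves; stays.
  (3,0): now satisfied by earlier moves; stays.
  (3,1) → (0,0).
Resulting grid:
# # - #
- # - -
+ - # -
+ - - #
All satisfied now.

0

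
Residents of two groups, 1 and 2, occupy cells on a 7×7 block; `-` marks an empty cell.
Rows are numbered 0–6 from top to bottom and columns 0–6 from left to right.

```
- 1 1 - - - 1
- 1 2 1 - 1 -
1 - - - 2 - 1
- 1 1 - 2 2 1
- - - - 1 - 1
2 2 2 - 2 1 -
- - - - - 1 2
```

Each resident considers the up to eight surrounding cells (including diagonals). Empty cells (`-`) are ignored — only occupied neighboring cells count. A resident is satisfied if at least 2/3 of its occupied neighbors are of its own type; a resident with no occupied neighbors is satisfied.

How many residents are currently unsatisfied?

9

(0,1)1 2/3 ok
(0,2)1 3/4 ok
(0,6)1 1/1 ok
(1,1)1 3/4 ok
(1,2)2 0/4 unhappy
(1,3)1 1/3 unhappy
(1,5)1 2/3 ok
(2,0)1 2/2 ok
(2,4)2 2/4 unhappy
(2,6)1 2/3 ok
(3,1)1 2/2 ok
(3,2)1 1/1 ok
(3,4)2 2/3 ok
(3,5)2 2/6 unhappy
(3,6)1 2/3 ok
(4,4)1 1/4 unhappy
(4,6)1 2/3 ok
(5,0)2 1/1 ok
(5,1)2 2/2 ok
(5,2)2 1/1 ok
(5,4)2 0/3 unhappy
(5,5)1 3/5 unhappy
(6,5)1 1/3 unhappy
(6,6)2 0/2 unhappy
Unsatisfied: (1,2), (1,3), (2,4), (3,5), (4,4), (5,4), (5,5), (6,5), (6,6) — 9 in total.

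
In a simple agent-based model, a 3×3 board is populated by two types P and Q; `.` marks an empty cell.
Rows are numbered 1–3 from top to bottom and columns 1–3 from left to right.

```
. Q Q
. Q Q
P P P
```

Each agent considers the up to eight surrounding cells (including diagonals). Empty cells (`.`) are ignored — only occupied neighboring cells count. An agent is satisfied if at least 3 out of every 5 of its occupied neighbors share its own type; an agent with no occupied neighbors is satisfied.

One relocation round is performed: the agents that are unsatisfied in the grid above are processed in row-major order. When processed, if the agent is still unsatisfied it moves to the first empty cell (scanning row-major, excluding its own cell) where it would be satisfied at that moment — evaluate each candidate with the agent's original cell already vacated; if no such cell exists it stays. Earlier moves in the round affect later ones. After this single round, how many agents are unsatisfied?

Initially unsatisfied (in order): (2,2), (3,1), (3,2), (3,3).
  (2,2) → (1,1).
  (3,1): now satisfied by earlier moves; stays.
  (3,2): now satisfied by earlier moves; stays.
  (3,3): no empty cell satisfies it; stays.
Resulting grid:
Q Q Q
. . Q
P P P
Unsatisfied now: (2,3), (3,3).

2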